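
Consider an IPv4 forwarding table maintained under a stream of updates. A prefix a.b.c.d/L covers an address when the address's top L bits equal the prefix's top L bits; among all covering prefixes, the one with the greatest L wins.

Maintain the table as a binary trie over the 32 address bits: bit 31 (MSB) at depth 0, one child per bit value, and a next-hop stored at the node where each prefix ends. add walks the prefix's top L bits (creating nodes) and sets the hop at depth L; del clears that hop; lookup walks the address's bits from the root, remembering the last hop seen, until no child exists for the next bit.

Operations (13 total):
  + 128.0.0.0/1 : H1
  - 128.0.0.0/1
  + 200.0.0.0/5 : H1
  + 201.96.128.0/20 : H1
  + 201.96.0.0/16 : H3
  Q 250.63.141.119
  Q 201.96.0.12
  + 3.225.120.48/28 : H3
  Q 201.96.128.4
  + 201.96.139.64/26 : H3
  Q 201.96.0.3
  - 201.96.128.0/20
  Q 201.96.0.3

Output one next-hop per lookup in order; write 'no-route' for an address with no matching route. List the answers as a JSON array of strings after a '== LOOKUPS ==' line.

Process each operation:
  add 128.0.0.0/1 -> H1 at depth 1
  - 128.0.0.0/1 clear@1
  add 200.0.0.0/5 -> H1 at depth 5
  add 201.96.128.0/20 -> H1 at depth 20
  add 201.96.0.0/16 -> H3 at depth 16
  Q 250.63.141.119: descend 11 ; hops seen [∅] ; pick no-route
  Q 201.96.0.12: descend 1100100101100000 ; hops seen [H1,H3] ; pick H3
  add 3.225.120.48/28 -> H3 at depth 28
  Q 201.96.128.4: descend 11001001011000001000 ; hops seen [H1,H3,H1] ; pick H1
  add 201.96.139.64/26 -> H3 at depth 26
  Q 201.96.0.3: descend 1100100101100000 ; hops seen [H1,H3] ; pick H3
  - 201.96.128.0/20 clear@20
  Q 201.96.0.3: descend 1100100101100000 ; hops seen [H1,H3] ; pick H3

== LOOKUPS ==
["no-route","H3","H1","H3","H3"]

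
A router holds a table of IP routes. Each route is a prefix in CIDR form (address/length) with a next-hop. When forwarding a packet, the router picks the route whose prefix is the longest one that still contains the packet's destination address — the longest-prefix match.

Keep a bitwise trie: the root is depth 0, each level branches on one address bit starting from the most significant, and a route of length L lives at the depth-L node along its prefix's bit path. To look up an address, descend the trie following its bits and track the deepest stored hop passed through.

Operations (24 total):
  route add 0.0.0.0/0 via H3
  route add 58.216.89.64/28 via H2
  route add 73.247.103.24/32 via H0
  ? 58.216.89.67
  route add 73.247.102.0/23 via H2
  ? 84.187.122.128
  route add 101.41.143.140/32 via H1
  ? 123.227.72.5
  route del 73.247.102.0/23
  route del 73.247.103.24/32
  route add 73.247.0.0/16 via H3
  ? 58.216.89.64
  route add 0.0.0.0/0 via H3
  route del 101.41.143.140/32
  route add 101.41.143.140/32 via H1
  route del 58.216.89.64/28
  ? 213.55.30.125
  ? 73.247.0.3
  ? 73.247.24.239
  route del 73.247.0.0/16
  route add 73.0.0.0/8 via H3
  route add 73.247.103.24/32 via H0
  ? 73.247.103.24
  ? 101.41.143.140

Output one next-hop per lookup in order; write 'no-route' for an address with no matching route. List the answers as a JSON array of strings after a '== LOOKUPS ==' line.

Process each operation:
  + 0.0.0.0/0 (H3) depth=0
  + 58.216.89.64/28 (H2) depth=28
  + 73.247.103.24/32 (H0) depth=32
  Q 58.216.89.67: descend 0011101011011000010110010100 ; hops seen [H3,H2] ; pick H2
  + 73.247.102.0/23 (H2) depth=23
  Q 84.187.122.128: descend 010 ; hops seen [H3] ; pick H3
  + 101.41.143.140/32 (H1) depth=32
  Q 123.227.72.5: descend 011 ; hops seen [H3] ; pick H3
  - 73.247.102.0/23 clear@23
  - 73.247.103.24/32 clear@32
  + 73.247.0.0/16 (H3) depth=16
  Q 58.216.89.64: descend 0011101011011000010110010100 ; hops seen [H3,H2] ; pick H2
  + 0.0.0.0/0 (H3) depth=0
  - 101.41.143.140/32 clear@32
  + 101.41.143.140/32 (H1) depth=32
  - 58.216.89.64/28 clear@28
  Q 213.55.30.125: descend ε ; hops seen [H3] ; pick H3
  Q 73.247.0.3: descend 01001001111101110 ; hops seen [H3,H3] ; pick H3
  Q 73.247.24.239: descend 01001001111101110 ; hops seen [H3,H3] ; pick H3
  - 73.247.0.0/16 clear@16
  + 73.0.0.0/8 (H3) depth=8
  + 73.247.103.24/32 (H0) depth=32
  Q 73.247.103.24: descend 01001001111101110110011100011000 ; hops seen [H3,H3,H0] ; pick H0
  Q 101.41.143.140: descend 01100101001010011000111110001100 ; hops seen [H3,H1] ; pick H1

== LOOKUPS ==
["H2","H3","H3","H2","H3","H3","H3","H0","H1"]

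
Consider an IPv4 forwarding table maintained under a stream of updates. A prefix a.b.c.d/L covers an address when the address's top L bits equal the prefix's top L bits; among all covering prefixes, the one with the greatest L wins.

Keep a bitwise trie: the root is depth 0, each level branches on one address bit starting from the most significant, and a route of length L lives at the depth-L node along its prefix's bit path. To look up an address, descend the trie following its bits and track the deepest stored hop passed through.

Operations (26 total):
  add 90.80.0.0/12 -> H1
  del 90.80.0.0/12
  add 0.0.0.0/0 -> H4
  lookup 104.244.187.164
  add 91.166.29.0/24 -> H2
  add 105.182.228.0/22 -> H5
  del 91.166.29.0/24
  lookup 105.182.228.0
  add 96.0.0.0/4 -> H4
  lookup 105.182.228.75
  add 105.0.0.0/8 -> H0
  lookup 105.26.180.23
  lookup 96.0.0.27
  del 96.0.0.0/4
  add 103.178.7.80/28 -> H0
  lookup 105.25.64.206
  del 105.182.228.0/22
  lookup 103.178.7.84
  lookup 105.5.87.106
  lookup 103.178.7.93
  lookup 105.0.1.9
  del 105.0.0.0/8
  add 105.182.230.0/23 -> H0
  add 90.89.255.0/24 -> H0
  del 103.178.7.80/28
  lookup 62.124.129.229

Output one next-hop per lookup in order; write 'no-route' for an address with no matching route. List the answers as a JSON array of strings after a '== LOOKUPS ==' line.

Process each operation:
  + 90.80.0.0/12 (H1) depth=12
  del 90.80.0.0/12 (clear depth 12)
  + 0.0.0.0/0 (H4) depth=0
  Q 104.244.187.164: descend 01 ; hops seen [H4] ; pick H4
  + 91.166.29.0/24 (H2) depth=24
  + 105.182.228.0/22 (H5) depth=22
  del 91.166.29.0/24 (clear depth 24)
  Q 105.182.228.0: descend 0110100110110110111001 ; hops seen [H4,H5] ; pick H5
  + 96.0.0.0/4 (H4) depth=4
  Q 105.182.228.75: descend 0110100110110110111001 ; hops seen [H4,H4,H5] ; pick H5
  + 105.0.0.0/8 (H0) depth=8
  Q 105.26.180.23: descend 01101001 ; hops seen [H4,H4,H0] ; pick H0
  Q 96.0.0.27: descend 0110 ; hops seen [H4,H4] ; pick H4
  del 96.0.0.0/4 (clear depth 4)
  + 103.178.7.80/28 (H0) depth=28
  Q 105.25.64.206: descend 01101001 ; hops seen [H4,H0] ; pick H0
  del 105.182.228.0/22 (clear depth 22)
  Q 103.178.7.84: descend 0110011110110010000001110101 ; hops seen [H4,H0] ; pick H0
  Q 105.5.87.106: descend 01101001 ; hops seen [H4,H0] ; pick H0
  Q 103.178.7.93: descend 0110011110110010000001110101 ; hops seen [H4,H0] ; pick H0
  Q 105.0.1.9: descend 01101001 ; hops seen [H4,H0] ; pick H0
  del 105.0.0.0/8 (clear depth 8)
  + 105.182.230.0/23 (H0) depth=23
  + 90.89.255.0/24 (H0) depth=24
  del 103.178.7.80/28 (clear depth 28)
  Q 62.124.129.229: descend 0 ; hops seen [H4] ; pick H4

== LOOKUPS ==
["H4","H5","H5","H0","H4","H0","H0","H0","H0","H0","H4"]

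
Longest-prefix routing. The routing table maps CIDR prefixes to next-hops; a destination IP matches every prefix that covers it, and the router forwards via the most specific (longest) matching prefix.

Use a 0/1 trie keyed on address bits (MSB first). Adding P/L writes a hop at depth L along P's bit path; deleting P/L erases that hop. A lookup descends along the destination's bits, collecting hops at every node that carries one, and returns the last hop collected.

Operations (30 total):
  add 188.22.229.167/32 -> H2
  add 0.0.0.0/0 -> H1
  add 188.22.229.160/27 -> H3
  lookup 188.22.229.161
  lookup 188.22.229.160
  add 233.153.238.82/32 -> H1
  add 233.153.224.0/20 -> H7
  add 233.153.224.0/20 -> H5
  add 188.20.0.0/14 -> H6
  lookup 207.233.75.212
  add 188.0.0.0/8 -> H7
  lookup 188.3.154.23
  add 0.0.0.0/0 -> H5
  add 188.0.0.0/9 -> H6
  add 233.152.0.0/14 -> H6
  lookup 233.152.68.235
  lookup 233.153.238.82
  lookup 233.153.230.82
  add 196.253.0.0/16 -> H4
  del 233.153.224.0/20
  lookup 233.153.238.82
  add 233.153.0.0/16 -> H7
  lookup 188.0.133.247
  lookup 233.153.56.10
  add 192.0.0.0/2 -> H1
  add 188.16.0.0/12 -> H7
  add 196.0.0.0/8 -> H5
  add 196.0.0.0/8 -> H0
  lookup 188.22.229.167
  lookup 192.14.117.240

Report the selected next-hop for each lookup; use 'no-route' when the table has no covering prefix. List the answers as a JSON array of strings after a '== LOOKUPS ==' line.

Trace:
  add 188.22.229.167/32 -> H2 at depth 32
  add 0.0.0.0/0 -> H1 at depth 0
  add 188.22.229.160/27 -> H3 at depth 27
  ? 188.22.229.161  path d0:H1→d1:-→d2:-→d3:-→d4:-→d5:-→d6:-→d7:-→d8:-→d9:-→d10:-→d11:-→d12:-→d13:-→d14:-→d15:-→d16:-→d17:-→d18:-→d19:-→d20:-→d21:-→d22:-→d23:-→d24:-→d25:-→d26:-→d27:H3→d28:-→d29:-  best=H3
  ? 188.22.229.160  path d0:H1→d1:-→d2:-→d3:-→d4:-→d5:-→d6:-→d7:-→d8:-→d9:-→d10:-→d11:-→d12:-→d13:-→d14:-→d15:-→d16:-→d17:-→d18:-→d19:-→d20:-→d21:-→d22:-→d23:-→d24:-→d25:-→d26:-→d27:H3→d28:-→d29:-  best=H3
  add 233.153.238.82/32 -> H1 at depth 32
  add 233.153.224.0/20 -> H7 at depth 20
  add 233.153.224.0/20 -> H5 at depth 20
  add 188.20.0.0/14 -> H6 at depth 14
  ? 207.233.75.212  path d0:H1→d1:-→d2:-  best=H1
  add 188.0.0.0/8 -> H7 at depth 8
  ? 188.3.154.23  path d0:H1→d1:-→d2:-→d3:-→d4:-→d5:-→d6:-→d7:-→d8:H7→d9:-→d10:-→d11:-  best=H7
  add 0.0.0.0/0 -> H5 at depth 0
  add 188.0.0.0/9 -> H6 at depth 9
  add 233.152.0.0/14 -> H6 at depth 14
  ? 233.152.68.235  path d0:H5→d1:-→d2:-→d3:-→d4:-→d5:-→d6:-→d7:-→d8:-→d9:-→d10:-→d11:-→d12:-→d13:-→d14:H6→d15:-  best=H6
  ? 233.153.238.82  path d0:H5→d1:-→d2:-→d3:-→d4:-→d5:-→d6:-→d7:-→d8:-→d9:-→d10:-→d11:-→d12:-→d13:-→d14:H6→d15:-→d16:-→d17:-→d18:-→d19:-→d20:H5→d21:-→d22:-→d23:-→d24:-→d25:-→d26:-→d27:-→d28:-→d29:-→d30:-→d31:-→d32:H1  best=H1
  ? 233.153.230.82  path d0:H5→d1:-→d2:-→d3:-→d4:-→d5:-→d6:-→d7:-→d8:-→d9:-→d10:-→d11:-→d12:-→d13:-→d14:H6→d15:-→d16:-→d17:-→d18:-→d19:-→d20:H5  best=H5
  add 196.253.0.0/16 -> H4 at depth 16
  del 233.153.224.0/20 (clear depth 20)
  ? 233.153.238.82  path d0:H5→d1:-→d2:-→d3:-→d4:-→d5:-→d6:-→d7:-→d8:-→d9:-→d10:-→d11:-→d12:-→d13:-→d14:H6→d15:-→d16:-→d17:-→d18:-→d19:-→d20:-→d21:-→d22:-→d23:-→d24:-→d25:-→d26:-→d27:-→d28:-→d29:-→d30:-→d31:-→d32:H1  best=H1
  add 233.153.0.0/16 -> H7 at depth 16
  ? 188.0.133.247  path d0:H5→d1:-→d2:-→d3:-→d4:-→d5:-→d6:-→d7:-→d8:H7→d9:H6→d10:-→d11:-  best=H6
  ? 233.153.56.10  path d0:H5→d1:-→d2:-→d3:-→d4:-→d5:-→d6:-→d7:-→d8:-→d9:-→d10:-→d11:-→d12:-→d13:-→d14:H6→d15:-→d16:H7  best=H7
  add 192.0.0.0/2 -> H1 at depth 2
  add 188.16.0.0/12 -> H7 at depth 12
  add 196.0.0.0/8 -> H5 at depth 8
  add 196.0.0.0/8 -> H0 at depth 8
  ? 188.22.229.167  path d0:H5→d1:-→d2:-→d3:-→d4:-→d5:-→d6:-→d7:-→d8:H7→d9:H6→d10:-→d11:-→d12:H7→d13:-→d14:H6→d15:-→d16:-→d17:-→d18:-→d19:-→d20:-→d21:-→d22:-→d23:-→d24:-→d25:-→d26:-→d27:H3→d28:-→d29:-→d30:-→d31:-→d32:H2  best=H2
  ? 192.14.117.240  path d0:H5→d1:-→d2:H1→d3:-→d4:-→d5:-  best=H1

== LOOKUPS ==
["H3","H3","H1","H7","H6","H1","H5","H1","H6","H7","H2","H1"]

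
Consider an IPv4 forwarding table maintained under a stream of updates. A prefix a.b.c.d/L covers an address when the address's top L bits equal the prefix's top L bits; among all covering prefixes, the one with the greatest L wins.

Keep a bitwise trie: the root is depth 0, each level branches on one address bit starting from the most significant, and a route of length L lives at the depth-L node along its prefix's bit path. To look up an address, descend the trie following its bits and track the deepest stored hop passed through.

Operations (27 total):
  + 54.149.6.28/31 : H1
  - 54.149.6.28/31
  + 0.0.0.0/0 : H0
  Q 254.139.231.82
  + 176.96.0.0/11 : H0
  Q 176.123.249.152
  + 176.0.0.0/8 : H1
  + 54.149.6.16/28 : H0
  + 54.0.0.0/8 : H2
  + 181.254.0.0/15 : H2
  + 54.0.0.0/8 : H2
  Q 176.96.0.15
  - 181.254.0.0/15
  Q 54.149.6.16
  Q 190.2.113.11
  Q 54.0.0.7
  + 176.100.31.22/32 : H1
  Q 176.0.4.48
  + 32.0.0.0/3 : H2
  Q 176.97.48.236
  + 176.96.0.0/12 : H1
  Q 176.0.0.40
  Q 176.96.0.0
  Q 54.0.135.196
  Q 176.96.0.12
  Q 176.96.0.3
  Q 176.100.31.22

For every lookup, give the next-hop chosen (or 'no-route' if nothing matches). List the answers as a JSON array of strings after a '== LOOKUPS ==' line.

Apply in order:
  + 54.149.6.28/31 (H1) depth=31
  - 54.149.6.28/31 clear@31
  + 0.0.0.0/0 (H0) depth=0
  Q 254.139.231.82: descend ε ; hops seen [H0] ; pick H0
  + 176.96.0.0/11 (H0) depth=11
  Q 176.123.249.152: descend 10110000011 ; hops seen [H0,H0] ; pick H0
  + 176.0.0.0/8 (H1) depth=8
  + 54.149.6.16/28 (H0) depth=28
  + 54.0.0.0/8 (H2) depth=8
  + 181.254.0.0/15 (H2) depth=15
  + 54.0.0.0/8 (H2) depth=8
  Q 176.96.0.15: descend 10110000011 ; hops seen [H0,H1,H0] ; pick H0
  - 181.254.0.0/15 clear@15
  Q 54.149.6.16: descend 0011011010010101000001100001 ; hops seen [H0,H2,H0] ; pick H0
  Q 190.2.113.11: descend 1011 ; hops seen [H0] ; pick H0
  Q 54.0.0.7: descend 00110110 ; hops seen [H0,H2] ; pick H2
  + 176.100.31.22/32 (H1) depth=32
  Q 176.0.4.48: descend 101100000 ; hops seen [H0,H1] ; pick H1
  + 32.0.0.0/3 (H2) depth=3
  Q 176.97.48.236: descend 1011000001100 ; hops seen [H0,H1,H0] ; pick H0
  + 176.96.0.0/12 (H1) depth=12
  Q 176.0.0.40: descend 101100000 ; hops seen [H0,H1] ; pick H1
  Q 176.96.0.0: descend 1011000001100 ; hops seen [H0,H1,H0,H1] ; pick H1
  Q 54.0.135.196: descend 00110110 ; hops seen [H0,H2,H2] ; pick H2
  Q 176.96.0.12: descend 1011000001100 ; hops seen [H0,H1,H0,H1] ; pick H1
  Q 176.96.0.3: descend 1011000001100 ; hops seen [H0,H1,H0,H1] ; pick H1
  Q 176.100.31.22: descend 10110000011001000001111100010110 ; hops seen [H0,H1,H0,H1,H1] ; pick H1

== LOOKUPS ==
["H0","H0","H0","H0","H0","H2","H1","H0","H1","H1","H2","H1","H1","H1"]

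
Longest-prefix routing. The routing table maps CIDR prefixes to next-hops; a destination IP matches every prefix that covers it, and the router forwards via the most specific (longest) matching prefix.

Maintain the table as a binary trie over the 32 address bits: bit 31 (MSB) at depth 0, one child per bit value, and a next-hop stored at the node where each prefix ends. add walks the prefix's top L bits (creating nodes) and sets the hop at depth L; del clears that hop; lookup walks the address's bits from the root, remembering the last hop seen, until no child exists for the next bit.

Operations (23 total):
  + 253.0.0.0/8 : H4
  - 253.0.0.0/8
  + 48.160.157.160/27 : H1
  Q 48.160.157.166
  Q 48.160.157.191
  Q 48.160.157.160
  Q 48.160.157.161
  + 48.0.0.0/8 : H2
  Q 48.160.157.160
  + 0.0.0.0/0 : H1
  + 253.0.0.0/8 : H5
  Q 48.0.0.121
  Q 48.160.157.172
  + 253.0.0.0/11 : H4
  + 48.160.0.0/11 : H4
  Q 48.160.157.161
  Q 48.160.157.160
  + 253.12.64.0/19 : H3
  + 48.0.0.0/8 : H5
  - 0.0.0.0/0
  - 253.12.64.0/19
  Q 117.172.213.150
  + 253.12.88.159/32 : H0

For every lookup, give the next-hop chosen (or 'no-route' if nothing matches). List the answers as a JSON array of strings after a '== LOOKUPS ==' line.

Trace:
  + 253.0.0.0/8 (H4) depth=8
  del 253.0.0.0/8 (clear depth 8)
  + 48.160.157.160/27 (H1) depth=27
  Q 48.160.157.166: descend 001100001010000010011101101 ; hops seen [H1] ; pick H1
  Q 48.160.157.191: descend 001100001010000010011101101 ; hops seen [H1] ; pick H1
  Q 48.160.157.160: descend 001100001010000010011101101 ; hops seen [H1] ; pick H1
  Q 48.160.157.161: descend 001100001010000010011101101 ; hops seen [H1] ; pick H1
  + 48.0.0.0/8 (H2) depth=8
  Q 48.160.157.160: descend 001100001010000010011101101 ; hops seen [H2,H1] ; pick H1
  + 0.0.0.0/0 (H1) depth=0
  + 253.0.0.0/8 (H5) depth=8
  Q 48.0.0.121: descend 00110000 ; hops seen [H1,H2] ; pick H2
  Q 48.160.157.172: descend 001100001010000010011101101 ; hops seen [H1,H2,H1] ; pick H1
  + 253.0.0.0/11 (H4) depth=11
  + 48.160.0.0/11 (H4) depth=11
  Q 48.160.157.161: descend 001100001010000010011101101 ; hops seen [H1,H2,H4,H1] ; pick H1
  Q 48.160.157.160: descend 001100001010000010011101101 ; hops seen [H1,H2,H4,H1] ; pick H1
  + 253.12.64.0/19 (H3) depth=19
  + 48.0.0.0/8 (H5) depth=8
  del 0.0.0.0/0 (clear depth 0)
  del 253.12.64.0/19 (clear depth 19)
  Q 117.172.213.150: descend 0 ; hops seen [∅] ; pick no-route
  + 253.12.88.159/32 (H0) depth=32

== LOOKUPS ==
["H1","H1","H1","H1","H1","H2","H1","H1","H1","no-route"]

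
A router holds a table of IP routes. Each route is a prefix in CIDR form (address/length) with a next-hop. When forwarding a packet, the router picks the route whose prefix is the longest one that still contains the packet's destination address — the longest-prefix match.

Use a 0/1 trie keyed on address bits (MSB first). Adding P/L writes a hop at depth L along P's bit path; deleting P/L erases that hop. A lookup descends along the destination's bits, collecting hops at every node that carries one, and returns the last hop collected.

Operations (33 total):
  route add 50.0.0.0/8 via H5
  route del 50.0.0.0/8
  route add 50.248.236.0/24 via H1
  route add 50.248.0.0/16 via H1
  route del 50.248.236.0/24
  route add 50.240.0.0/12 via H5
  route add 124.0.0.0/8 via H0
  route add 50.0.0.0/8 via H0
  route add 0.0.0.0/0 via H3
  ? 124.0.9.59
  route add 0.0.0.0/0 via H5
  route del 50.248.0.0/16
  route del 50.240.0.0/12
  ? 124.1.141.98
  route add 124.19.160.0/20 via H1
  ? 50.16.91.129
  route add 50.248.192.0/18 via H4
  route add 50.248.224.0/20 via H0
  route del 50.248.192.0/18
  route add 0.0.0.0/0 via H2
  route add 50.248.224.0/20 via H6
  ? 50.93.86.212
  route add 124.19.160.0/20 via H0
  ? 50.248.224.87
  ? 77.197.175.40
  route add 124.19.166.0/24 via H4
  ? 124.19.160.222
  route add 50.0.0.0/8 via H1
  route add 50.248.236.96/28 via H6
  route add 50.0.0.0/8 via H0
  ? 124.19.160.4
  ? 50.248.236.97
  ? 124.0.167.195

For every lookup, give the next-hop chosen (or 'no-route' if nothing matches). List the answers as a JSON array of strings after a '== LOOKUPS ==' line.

Apply in order:
  add 50.0.0.0/8 -> H5 at depth 8
  - 50.0.0.0/8 clear@8
  add 50.248.236.0/24 -> H1 at depth 24
  add 50.248.0.0/16 -> H1 at depth 16
  - 50.248.236.0/24 clear@24
  add 50.240.0.0/12 -> H5 at depth 12
  add 124.0.0.0/8 -> H0 at depth 8
  add 50.0.0.0/8 -> H0 at depth 8
  add 0.0.0.0/0 -> H3 at depth 0
  ? 124.0.9.59  path d0:H3→d1:-→d2:-→d3:-→d4:-→d5:-→d6:-→d7:-→d8:H0  best=H0
  add 0.0.0.0/0 -> H5 at depth 0
  - 50.248.0.0/16 clear@16
  - 50.240.0.0/12 clear@12
  ? 124.1.141.98  path d0:H5→d1:-→d2:-→d3:-→d4:-→d5:-→d6:-→d7:-→d8:H0  best=H0
  add 124.19.160.0/20 -> H1 at depth 20
  ? 50.16.91.129  path d0:H5→d1:-→d2:-→d3:-→d4:-→d5:-→d6:-→d7:-→d8:H0  best=H0
  add 50.248.192.0/18 -> H4 at depth 18
  add 50.248.224.0/20 -> H0 at depth 20
  - 50.248.192.0/18 clear@18
  add 0.0.0.0/0 -> H2 at depth 0
  add 50.248.224.0/20 -> H6 at depth 20
  ? 50.93.86.212  path d0:H2→d1:-→d2:-→d3:-→d4:-→d5:-→d6:-→d7:-→d8:H0  best=H0
  add 124.19.160.0/20 -> H0 at depth 20
  ? 50.248.224.87  path d0:H2→d1:-→d2:-→d3:-→d4:-→d5:-→d6:-→d7:-→d8:H0→d9:-→d10:-→d11:-→d12:-→d13:-→d14:-→d15:-→d16:-→d17:-→d18:-→d19:-→d20:H6  best=H6
  ? 77.197.175.40  path d0:H2→d1:-→d2:-  best=H2
  add 124.19.166.0/24 -> H4 at depth 24
  ? 124.19.160.222  path d0:H2→d1:-→d2:-→d3:-→d4:-→d5:-→d6:-→d7:-→d8:H0→d9:-→d10:-→d11:-→d12:-→d13:-→d14:-→d15:-→d16:-→d17:-→d18:-→d19:-→d20:H0→d21:-  best=H0
  add 50.0.0.0/8 -> H1 at depth 8
  add 50.248.236.96/28 -> H6 at depth 28
  add 50.0.0.0/8 -> H0 at depth 8
  ? 124.19.160.4  path d0:H2→d1:-→d2:-→d3:-→d4:-→d5:-→d6:-→d7:-→d8:H0→d9:-→d10:-→d11:-→d12:-→d13:-→d14:-→d15:-→d16:-→d17:-→d18:-→d19:-→d20:H0→d21:-  best=H0
  ? 50.248.236.97  path d0:H2→d1:-→d2:-→d3:-→d4:-→d5:-→d6:-→d7:-→d8:H0→d9:-→d10:-→d11:-→d12:-→d13:-→d14:-→d15:-→d16:-→d17:-→d18:-→d19:-→d20:H6→d21:-→d22:-→d23:-→d24:-→d25:-→d26:-→d27:-→d28:H6  best=H6
  ? 124.0.167.195  path d0:H2→d1:-→d2:-→d3:-→d4:-→d5:-→d6:-→d7:-→d8:H0→d9:-→d10:-→d11:-  best=H0

== LOOKUPS ==
["H0","H0","H0","H0","H6","H2","H0","H0","H6","H0"]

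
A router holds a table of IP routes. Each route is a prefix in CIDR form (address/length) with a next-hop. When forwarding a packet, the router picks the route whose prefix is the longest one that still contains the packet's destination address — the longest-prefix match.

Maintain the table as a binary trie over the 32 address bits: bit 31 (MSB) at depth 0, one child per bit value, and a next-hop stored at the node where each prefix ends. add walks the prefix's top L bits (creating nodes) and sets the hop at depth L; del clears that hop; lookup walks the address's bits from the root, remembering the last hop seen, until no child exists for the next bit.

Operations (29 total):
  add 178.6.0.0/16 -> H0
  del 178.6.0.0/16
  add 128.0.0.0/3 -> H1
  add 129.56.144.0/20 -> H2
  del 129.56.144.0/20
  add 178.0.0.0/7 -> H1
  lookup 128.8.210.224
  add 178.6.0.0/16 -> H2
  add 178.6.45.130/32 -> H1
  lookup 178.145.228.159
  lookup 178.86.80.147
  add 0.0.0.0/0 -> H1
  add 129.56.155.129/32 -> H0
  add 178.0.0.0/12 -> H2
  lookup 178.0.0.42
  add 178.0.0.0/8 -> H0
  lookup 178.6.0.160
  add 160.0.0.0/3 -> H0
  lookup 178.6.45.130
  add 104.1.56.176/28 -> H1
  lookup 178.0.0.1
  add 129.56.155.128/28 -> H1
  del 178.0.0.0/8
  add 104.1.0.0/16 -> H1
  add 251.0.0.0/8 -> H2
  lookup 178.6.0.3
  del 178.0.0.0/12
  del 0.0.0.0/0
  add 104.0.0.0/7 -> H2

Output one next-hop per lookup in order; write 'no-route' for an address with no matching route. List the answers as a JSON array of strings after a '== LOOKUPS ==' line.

Process each operation:
  + 178.6.0.0/16 (H0) depth=16
  - 178.6.0.0/16 clear@16
  + 128.0.0.0/3 (H1) depth=3
  + 129.56.144.0/20 (H2) depth=20
  - 129.56.144.0/20 clear@20
  + 178.0.0.0/7 (H1) depth=7
  ? 128.8.210.224  path d0:-→d1:-→d2:-→d3:H1→d4:-→d5:-→d6:-→d7:-  best=H1
  + 178.6.0.0/16 (H2) depth=16
  + 178.6.45.130/32 (H1) depth=32
  ? 178.145.228.159  path d0:-→d1:-→d2:-→d3:-→d4:-→d5:-→d6:-→d7:H1→d8:-  best=H1
  ? 178.86.80.147  path d0:-→d1:-→d2:-→d3:-→d4:-→d5:-→d6:-→d7:H1→d8:-→d9:-  best=H1
  + 0.0.0.0/0 (H1) depth=0
  + 129.56.155.129/32 (H0) depth=32
  + 178.0.0.0/12 (H2) depth=12
  ? 178.0.0.42  path d0:H1→d1:-→d2:-→d3:-→d4:-→d5:-→d6:-→d7:H1→d8:-→d9:-→d10:-→d11:-→d12:H2→d13:-  best=H2
  + 178.0.0.0/8 (H0) depth=8
  ? 178.6.0.160  path d0:H1→d1:-→d2:-→d3:-→d4:-→d5:-→d6:-→d7:H1→d8:H0→d9:-→d10:-→d11:-→d12:H2→d13:-→d14:-→d15:-→d16:H2→d17:-→d18:-  best=H2
  + 160.0.0.0/3 (H0) depth=3
  ? 178.6.45.130  path d0:H1→d1:-→d2:-→d3:H0→d4:-→d5:-→d6:-→d7:H1→d8:H0→d9:-→d10:-→d11:-→d12:H2→d13:-→d14:-→d15:-→d16:H2→d17:-→d18:-→d19:-→d20:-→d21:-→d22:-→d23:-→d24:-→d25:-→d26:-→d27:-→d28:-→d29:-→d30:-→d31:-→d32:H1  best=H1
  + 104.1.56.176/28 (H1) depth=28
  ? 178.0.0.1  path d0:H1→d1:-→d2:-→d3:H0→d4:-→d5:-→d6:-→d7:H1→d8:H0→d9:-→d10:-→d11:-→d12:H2→d13:-  best=H2
  + 129.56.155.128/28 (H1) depth=28
  - 178.0.0.0/8 clear@8
  + 104.1.0.0/16 (H1) depth=16
  + 251.0.0.0/8 (H2) depth=8
  ? 178.6.0.3  path d0:H1→d1:-→d2:-→d3:H0→d4:-→d5:-→d6:-→d7:H1→d8:-→d9:-→d10:-→d11:-→d12:H2→d13:-→d14:-→d15:-→d16:H2→d17:-→d18:-  best=H2
  - 178.0.0.0/12 clear@12
  - 0.0.0.0/0 clear@0
  + 104.0.0.0/7 (H2) depth=7

== LOOKUPS ==
["H1","H1","H1","H2","H2","H1","H2","H2"]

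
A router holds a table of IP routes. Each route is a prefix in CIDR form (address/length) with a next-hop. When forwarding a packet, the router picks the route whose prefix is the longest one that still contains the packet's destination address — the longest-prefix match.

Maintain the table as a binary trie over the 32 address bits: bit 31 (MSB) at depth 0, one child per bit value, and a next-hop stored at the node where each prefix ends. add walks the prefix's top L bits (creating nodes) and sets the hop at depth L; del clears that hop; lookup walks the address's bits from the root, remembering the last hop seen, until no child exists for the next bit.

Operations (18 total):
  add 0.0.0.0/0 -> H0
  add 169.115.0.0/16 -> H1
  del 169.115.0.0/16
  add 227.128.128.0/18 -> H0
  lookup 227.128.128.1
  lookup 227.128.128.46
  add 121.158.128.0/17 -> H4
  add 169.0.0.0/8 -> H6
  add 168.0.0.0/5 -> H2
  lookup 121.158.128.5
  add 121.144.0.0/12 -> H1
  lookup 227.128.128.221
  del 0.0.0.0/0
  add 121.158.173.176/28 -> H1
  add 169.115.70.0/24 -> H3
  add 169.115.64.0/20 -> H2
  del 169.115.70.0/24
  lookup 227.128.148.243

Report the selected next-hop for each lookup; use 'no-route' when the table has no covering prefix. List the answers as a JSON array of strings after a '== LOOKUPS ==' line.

Trace:
  add 0.0.0.0/0 -> H0 at depth 0
  add 169.115.0.0/16 -> H1 at depth 16
  - 169.115.0.0/16 clear@16
  add 227.128.128.0/18 -> H0 at depth 18
  lookup 227.128.128.1: bits 111000111000000010 walk d0:H0→d1:-→d2:-→d3:-→d4:-→d5:-→d6:-→d7:-→d8:-→d9:-→d10:-→d11:-→d12:-→d13:-→d14:-→d15:-→d16:-→d17:-→d18:H0 -> H0
  lookup 227.128.128.46: bits 111000111000000010 walk d0:H0→d1:-→d2:-→d3:-→d4:-→d5:-→d6:-→d7:-→d8:-→d9:-→d10:-→d11:-→d12:-→d13:-→d14:-→d15:-→d16:-→d17:-→d18:H0 -> H0
  add 121.158.128.0/17 -> H4 at depth 17
  add 169.0.0.0/8 -> H6 at depth 8
  add 168.0.0.0/5 -> H2 at depth 5
  lookup 121.158.128.5: bits 01111001100111101 walk d0:H0→d1:-→d2:-→d3:-→d4:-→d5:-→d6:-→d7:-→d8:-→d9:-→d10:-→d11:-→d12:-→d13:-→d14:-→d15:-→d16:-→d17:H4 -> H4
  add 121.144.0.0/12 -> H1 at depth 12
  lookup 227.128.128.221: bits 111000111000000010 walk d0:H0→d1:-→d2:-→d3:-→d4:-→d5:-→d6:-→d7:-→d8:-→d9:-→d10:-→d11:-→d12:-→d13:-→d14:-→d15:-→d16:-→d17:-→d18:H0 -> H0
  - 0.0.0.0/0 clear@0
  add 121.158.173.176/28 -> H1 at depth 28
  add 169.115.70.0/24 -> H3 at depth 24
  add 169.115.64.0/20 -> H2 at depth 20
  - 169.115.70.0/24 clear@24
  lookup 227.128.148.243: bits 111000111000000010 walk d0:-→d1:-→d2:-→d3:-→d4:-→d5:-→d6:-→d7:-→d8:-→d9:-→d10:-→d11:-→d12:-→d13:-→d14:-→d15:-→d16:-→d17:-→d18:H0 -> H0

== LOOKUPS ==
["H0","H0","H4","H0","H0"]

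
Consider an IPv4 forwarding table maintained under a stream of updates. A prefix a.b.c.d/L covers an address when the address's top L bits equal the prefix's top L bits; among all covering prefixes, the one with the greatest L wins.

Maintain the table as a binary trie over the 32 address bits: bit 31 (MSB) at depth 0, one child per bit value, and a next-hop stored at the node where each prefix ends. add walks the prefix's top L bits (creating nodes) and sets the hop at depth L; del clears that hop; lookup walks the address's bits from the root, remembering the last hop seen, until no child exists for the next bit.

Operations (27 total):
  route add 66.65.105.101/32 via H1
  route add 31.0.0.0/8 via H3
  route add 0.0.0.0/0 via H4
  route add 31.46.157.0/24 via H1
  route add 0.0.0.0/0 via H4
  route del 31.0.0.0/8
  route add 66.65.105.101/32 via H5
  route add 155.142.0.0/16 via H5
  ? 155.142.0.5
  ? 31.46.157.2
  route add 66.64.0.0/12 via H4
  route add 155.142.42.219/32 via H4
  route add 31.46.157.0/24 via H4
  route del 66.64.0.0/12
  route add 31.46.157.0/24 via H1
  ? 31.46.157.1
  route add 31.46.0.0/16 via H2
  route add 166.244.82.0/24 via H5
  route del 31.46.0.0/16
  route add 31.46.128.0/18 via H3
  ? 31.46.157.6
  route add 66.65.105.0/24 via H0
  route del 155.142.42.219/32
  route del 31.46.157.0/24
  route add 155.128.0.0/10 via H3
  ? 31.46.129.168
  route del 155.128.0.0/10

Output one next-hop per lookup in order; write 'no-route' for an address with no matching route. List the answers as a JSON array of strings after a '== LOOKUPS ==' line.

Apply in order:
  + 66.65.105.101/32 (H1) depth=32
  + 31.0.0.0/8 (H3) depth=8
  + 0.0.0.0/0 (H4) depth=0
  + 31.46.157.0/24 (H1) depth=24
  + 0.0.0.0/0 (H4) depth=0
  - 31.0.0.0/8 clear@8
  + 66.65.105.101/32 (H5) depth=32
  + 155.142.0.0/16 (H5) depth=16
  lookup 155.142.0.5: bits 1001101110001110 walk d0:H4→d1:-→d2:-→d3:-→d4:-→d5:-→d6:-→d7:-→d8:-→d9:-→d10:-→d11:-→d12:-→d13:-→d14:-→d15:-→d16:H5 -> H5
  lookup 31.46.157.2: bits 000111110010111010011101 walk d0:H4→d1:-→d2:-→d3:-→d4:-→d5:-→d6:-→d7:-→d8:-→d9:-→d10:-→d11:-→d12:-→d13:-→d14:-→d15:-→d16:-→d17:-→d18:-→d19:-→d20:-→d21:-→d22:-→d23:-→d24:H1 -> H1
  + 66.64.0.0/12 (H4) depth=12
  + 155.142.42.219/32 (H4) depth=32
  + 31.46.157.0/24 (H4) depth=24
  - 66.64.0.0/12 clear@12
  + 31.46.157.0/24 (H1) depth=24
  lookup 31.46.157.1: bits 000111110010111010011101 walk d0:H4→d1:-→d2:-→d3:-→d4:-→d5:-→d6:-→d7:-→d8:-→d9:-→d10:-→d11:-→d12:-→d13:-→d14:-→d15:-→d16:-→d17:-→d18:-→d19:-→d20:-→d21:-→d22:-→d23:-→d24:H1 -> H1
  + 31.46.0.0/16 (H2) depth=16
  + 166.244.82.0/24 (H5) depth=24
  - 31.46.0.0/16 clear@16
  + 31.46.128.0/18 (H3) depth=18
  lookup 31.46.157.6: bits 000111110010111010011101 walk d0:H4→d1:-→d2:-→d3:-→d4:-→d5:-→d6:-→d7:-→d8:-→d9:-→d10:-→d11:-→d12:-→d13:-→d14:-→d15:-→d16:-→d17:-→d18:H3→d19:-→d20:-→d21:-→d22:-→d23:-→d24:H1 -> H1
  + 66.65.105.0/24 (H0) depth=24
  - 155.142.42.219/32 clear@32
  - 31.46.157.0/24 clear@24
  + 155.128.0.0/10 (H3) depth=10
  lookup 31.46.129.168: bits 0001111100101110100 walk d0:H4→d1:-→d2:-→d3:-→d4:-→d5:-→d6:-→d7:-→d8:-→d9:-→d10:-→d11:-→d12:-→d13:-→d14:-→d15:-→d16:-→d17:-→d18:H3→d19:- -> H3
  - 155.128.0.0/10 clear@10

== LOOKUPS ==
["H5","H1","H1","H1","H3"]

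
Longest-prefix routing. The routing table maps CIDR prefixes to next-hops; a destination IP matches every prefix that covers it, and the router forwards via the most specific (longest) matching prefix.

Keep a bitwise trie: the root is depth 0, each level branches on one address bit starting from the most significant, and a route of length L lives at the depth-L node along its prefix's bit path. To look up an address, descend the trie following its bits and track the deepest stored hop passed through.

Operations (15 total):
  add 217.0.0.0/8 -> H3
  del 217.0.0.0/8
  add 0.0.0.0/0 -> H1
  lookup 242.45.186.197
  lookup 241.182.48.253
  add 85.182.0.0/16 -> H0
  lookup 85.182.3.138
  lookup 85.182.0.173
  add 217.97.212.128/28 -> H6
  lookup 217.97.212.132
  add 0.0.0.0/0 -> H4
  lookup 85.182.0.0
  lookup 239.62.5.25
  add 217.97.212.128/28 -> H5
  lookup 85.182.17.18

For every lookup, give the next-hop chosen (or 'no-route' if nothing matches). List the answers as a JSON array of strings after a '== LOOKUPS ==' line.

Apply in order:
  + 217.0.0.0/8 (H3) depth=8
  - 217.0.0.0/8 clear@8
  + 0.0.0.0/0 (H1) depth=0
  Q 242.45.186.197: descend 11 ; hops seen [H1] ; pick H1
  Q 241.182.48.253: descend 11 ; hops seen [H1] ; pick H1
  + 85.182.0.0/16 (H0) depth=16
  Q 85.182.3.138: descend 0101010110110110 ; hops seen [H1,H0] ; pick H0
  Q 85.182.0.173: descend 0101010110110110 ; hops seen [H1,H0] ; pick H0
  + 217.97.212.128/28 (H6) depth=28
  Q 217.97.212.132: descend 1101100101100001110101001000 ; hops seen [H1,H6] ; pick H6
  + 0.0.0.0/0 (H4) depth=0
  Q 85.182.0.0: descend 0101010110110110 ; hops seen [H4,H0] ; pick H0
  Q 239.62.5.25: descend 11 ; hops seen [H4] ; pick H4
  + 217.97.212.128/28 (H5) depth=28
  Q 85.182.17.18: descend 0101010110110110 ; hops seen [H4,H0] ; pick H0

== LOOKUPS ==
["H1","H1","H0","H0","H6","H0","H4","H0"]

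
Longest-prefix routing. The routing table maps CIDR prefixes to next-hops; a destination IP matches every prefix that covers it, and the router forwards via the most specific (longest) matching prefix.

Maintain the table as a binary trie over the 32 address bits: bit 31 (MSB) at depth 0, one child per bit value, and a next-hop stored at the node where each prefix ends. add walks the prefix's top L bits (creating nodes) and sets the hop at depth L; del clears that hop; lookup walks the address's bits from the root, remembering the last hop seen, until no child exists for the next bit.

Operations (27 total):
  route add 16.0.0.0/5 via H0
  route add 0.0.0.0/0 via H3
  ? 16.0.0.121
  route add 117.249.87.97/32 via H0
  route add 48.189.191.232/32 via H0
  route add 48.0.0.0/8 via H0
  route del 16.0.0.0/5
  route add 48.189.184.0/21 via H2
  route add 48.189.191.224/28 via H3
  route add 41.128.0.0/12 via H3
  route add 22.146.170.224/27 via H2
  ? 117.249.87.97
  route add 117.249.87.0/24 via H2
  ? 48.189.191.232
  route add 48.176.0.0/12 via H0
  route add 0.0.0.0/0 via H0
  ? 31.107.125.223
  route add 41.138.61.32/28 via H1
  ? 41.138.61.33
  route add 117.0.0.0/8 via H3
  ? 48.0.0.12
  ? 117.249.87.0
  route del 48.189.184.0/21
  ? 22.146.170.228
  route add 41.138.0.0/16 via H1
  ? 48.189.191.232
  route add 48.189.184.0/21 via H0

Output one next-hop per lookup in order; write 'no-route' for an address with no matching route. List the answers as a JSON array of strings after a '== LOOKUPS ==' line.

Process each operation:
  + 16.0.0.0/5 (H0) depth=5
  + 0.0.0.0/0 (H3) depth=0
  ? 16.0.0.121  path d0:H3→d1:-→d2:-→d3:-→d4:-→d5:H0  best=H0
  + 117.249.87.97/32 (H0) depth=32
  + 48.189.191.232/32 (H0) depth=32
  + 48.0.0.0/8 (H0) depth=8
  del 16.0.0.0/5 (clear depth 5)
  + 48.189.184.0/21 (H2) depth=21
  + 48.189.191.224/28 (H3) depth=28
  + 41.128.0.0/12 (H3) depth=12
  + 22.146.170.224/27 (H2) depth=27
  ? 117.249.87.97  path d0:H3→d1:-→d2:-→d3:-→d4:-→d5:-→d6:-→d7:-→d8:-→d9:-→d10:-→d11:-→d12:-→d13:-→d14:-→d15:-→d16:-→d17:-→d18:-→d19:-→d20:-→d21:-→d22:-→d23:-→d24:-→d25:-→d26:-→d27:-→d28:-→d29:-→d30:-→d31:-→d32:H0  best=H0
  + 117.249.87.0/24 (H2) depth=24
  ? 48.189.191.232  path d0:H3→d1:-→d2:-→d3:-→d4:-→d5:-→d6:-→d7:-→d8:H0→d9:-→d10:-→d11:-→d12:-→d13:-→d14:-→d15:-→d16:-→d17:-→d18:-→d19:-→d20:-→d21:H2→d22:-→d23:-→d24:-→d25:-→d26:-→d27:-→d28:H3→d29:-→d30:-→d31:-→d32:H0  best=H0
  + 48.176.0.0/12 (H0) depth=12
  + 0.0.0.0/0 (H0) depth=0
  ? 31.107.125.223  path d0:H0→d1:-→d2:-→d3:-→d4:-  best=H0
  + 41.138.61.32/28 (H1) depth=28
  ? 41.138.61.33  path d0:H0→d1:-→d2:-→d3:-→d4:-→d5:-→d6:-→d7:-→d8:-→d9:-→d10:-→d11:-→d12:H3→d13:-→d14:-→d15:-→d16:-→d17:-→d18:-→d19:-→d20:-→d21:-→d22:-→d23:-→d24:-→d25:-→d26:-→d27:-→d28:H1  best=H1
  + 117.0.0.0/8 (H3) depth=8
  ? 48.0.0.12  path d0:H0→d1:-→d2:-→d3:-→d4:-→d5:-→d6:-→d7:-→d8:H0  best=H0
  ? 117.249.87.0  path d0:H0→d1:-→d2:-→d3:-→d4:-→d5:-→d6:-→d7:-→d8:H3→d9:-→d10:-→d11:-→d12:-→d13:-→d14:-→d15:-→d16:-→d17:-→d18:-→d19:-→d20:-→d21:-→d22:-→d23:-→d24:H2→d25:-  best=H2
  del 48.189.184.0/21 (clear depth 21)
  ? 22.146.170.228  path d0:H0→d1:-→d2:-→d3:-→d4:-→d5:-→d6:-→d7:-→d8:-→d9:-→d10:-→d11:-→d12:-→d13:-→d14:-→d15:-→d16:-→d17:-→d18:-→d19:-→d20:-→d21:-→d22:-→d23:-→d24:-→d25:-→d26:-→d27:H2  best=H2
  + 41.138.0.0/16 (H1) depth=16
  ? 48.189.191.232  path d0:H0→d1:-→d2:-→d3:-→d4:-→d5:-→d6:-→d7:-→d8:H0→d9:-→d10:-→d11:-→d12:H0→d13:-→d14:-→d15:-→d16:-→d17:-→d18:-→d19:-→d20:-→d21:-→d22:-→d23:-→d24:-→d25:-→d26:-→d27:-→d28:H3→d29:-→d30:-→d31:-→d32:H0  best=H0
  + 48.189.184.0/21 (H0) depth=21

== LOOKUPS ==
["H0","H0","H0","H0","H1","H0","H2","H2","H0"]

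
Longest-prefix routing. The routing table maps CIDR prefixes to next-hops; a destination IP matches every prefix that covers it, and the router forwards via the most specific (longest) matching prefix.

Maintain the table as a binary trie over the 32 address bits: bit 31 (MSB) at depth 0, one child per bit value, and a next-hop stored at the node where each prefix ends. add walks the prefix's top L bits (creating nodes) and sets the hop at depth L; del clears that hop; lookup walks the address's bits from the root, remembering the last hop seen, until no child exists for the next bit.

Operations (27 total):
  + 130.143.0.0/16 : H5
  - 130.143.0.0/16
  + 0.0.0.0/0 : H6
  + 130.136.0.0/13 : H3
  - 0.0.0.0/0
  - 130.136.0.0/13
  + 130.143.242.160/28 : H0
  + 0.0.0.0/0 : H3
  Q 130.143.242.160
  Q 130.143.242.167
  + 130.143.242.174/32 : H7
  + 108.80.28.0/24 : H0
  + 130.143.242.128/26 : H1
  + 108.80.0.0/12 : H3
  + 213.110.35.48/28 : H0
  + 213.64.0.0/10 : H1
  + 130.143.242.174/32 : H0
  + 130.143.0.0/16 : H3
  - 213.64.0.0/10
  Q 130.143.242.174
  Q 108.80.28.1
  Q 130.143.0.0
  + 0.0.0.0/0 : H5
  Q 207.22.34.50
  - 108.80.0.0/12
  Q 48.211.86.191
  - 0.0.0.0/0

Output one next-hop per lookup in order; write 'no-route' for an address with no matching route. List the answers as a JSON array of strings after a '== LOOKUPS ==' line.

Trace:
  add 130.143.0.0/16 -> H5 at depth 16
  - 130.143.0.0/16 clear@16
  add 0.0.0.0/0 -> H6 at depth 0
  add 130.136.0.0/13 -> H3 at depth 13
  - 0.0.0.0/0 clear@0
  - 130.136.0.0/13 clear@13
  add 130.143.242.160/28 -> H0 at depth 28
  add 0.0.0.0/0 -> H3 at depth 0
  lookup 130.143.242.160: bits 1000001010001111111100101010 walk d0:H3→d1:-→d2:-→d3:-→d4:-→d5:-→d6:-→d7:-→d8:-→d9:-→d10:-→d11:-→d12:-→d13:-→d14:-→d15:-→d16:-→d17:-→d18:-→d19:-→d20:-→d21:-→d22:-→d23:-→d24:-→d25:-→d26:-→d27:-→d28:H0 -> H0
  lookup 130.143.242.167: bits 1000001010001111111100101010 walk d0:H3→d1:-→d2:-→d3:-→d4:-→d5:-→d6:-→d7:-→d8:-→d9:-→d10:-→d11:-→d12:-→d13:-→d14:-→d15:-→d16:-→d17:-→d18:-→d19:-→d20:-→d21:-→d22:-→d23:-→d24:-→d25:-→d26:-→d27:-→d28:H0 -> H0
  add 130.143.242.174/32 -> H7 at depth 32
  add 108.80.28.0/24 -> H0 at depth 24
  add 130.143.242.128/26 -> H1 at depth 26
  add 108.80.0.0/12 -> H3 at depth 12
  add 213.110.35.48/28 -> H0 at depth 28
  add 213.64.0.0/10 -> H1 at depth 10
  add 130.143.242.174/32 -> H0 at depth 32
  add 130.143.0.0/16 -> H3 at depth 16
  - 213.64.0.0/10 clear@10
  lookup 130.143.242.174: bits 10000010100011111111001010101110 walk d0:H3→d1:-→d2:-→d3:-→d4:-→d5:-→d6:-→d7:-→d8:-→d9:-→d10:-→d11:-→d12:-→d13:-→d14:-→d15:-→d16:H3→d17:-→d18:-→d19:-→d20:-→d21:-→d22:-→d23:-→d24:-→d25:-→d26:H1→d27:-→d28:H0→d29:-→d30:-→d31:-→d32:H0 -> H0
  lookup 108.80.28.1: bits 011011000101000000011100 walk d0:H3→d1:-→d2:-→d3:-→d4:-→d5:-→d6:-→d7:-→d8:-→d9:-→d10:-→d11:-→d12:H3→d13:-→d14:-→d15:-→d16:-→d17:-→d18:-→d19:-→d20:-→d21:-→d22:-→d23:-→d24:H0 -> H0
  lookup 130.143.0.0: bits 1000001010001111 walk d0:H3→d1:-→d2:-→d3:-→d4:-→d5:-→d6:-→d7:-→d8:-→d9:-→d10:-→d11:-→d12:-→d13:-→d14:-→d15:-→d16:H3 -> H3
  add 0.0.0.0/0 -> H5 at depth 0
  lookup 207.22.34.50: bits 110 walk d0:H5→d1:-→d2:-→d3:- -> H5
  - 108.80.0.0/12 clear@12
  lookup 48.211.86.191: bits 0 walk d0:H5→d1:- -> H5
  - 0.0.0.0/0 clear@0

== LOOKUPS ==
["H0","H0","H0","H0","H3","H5","H5"]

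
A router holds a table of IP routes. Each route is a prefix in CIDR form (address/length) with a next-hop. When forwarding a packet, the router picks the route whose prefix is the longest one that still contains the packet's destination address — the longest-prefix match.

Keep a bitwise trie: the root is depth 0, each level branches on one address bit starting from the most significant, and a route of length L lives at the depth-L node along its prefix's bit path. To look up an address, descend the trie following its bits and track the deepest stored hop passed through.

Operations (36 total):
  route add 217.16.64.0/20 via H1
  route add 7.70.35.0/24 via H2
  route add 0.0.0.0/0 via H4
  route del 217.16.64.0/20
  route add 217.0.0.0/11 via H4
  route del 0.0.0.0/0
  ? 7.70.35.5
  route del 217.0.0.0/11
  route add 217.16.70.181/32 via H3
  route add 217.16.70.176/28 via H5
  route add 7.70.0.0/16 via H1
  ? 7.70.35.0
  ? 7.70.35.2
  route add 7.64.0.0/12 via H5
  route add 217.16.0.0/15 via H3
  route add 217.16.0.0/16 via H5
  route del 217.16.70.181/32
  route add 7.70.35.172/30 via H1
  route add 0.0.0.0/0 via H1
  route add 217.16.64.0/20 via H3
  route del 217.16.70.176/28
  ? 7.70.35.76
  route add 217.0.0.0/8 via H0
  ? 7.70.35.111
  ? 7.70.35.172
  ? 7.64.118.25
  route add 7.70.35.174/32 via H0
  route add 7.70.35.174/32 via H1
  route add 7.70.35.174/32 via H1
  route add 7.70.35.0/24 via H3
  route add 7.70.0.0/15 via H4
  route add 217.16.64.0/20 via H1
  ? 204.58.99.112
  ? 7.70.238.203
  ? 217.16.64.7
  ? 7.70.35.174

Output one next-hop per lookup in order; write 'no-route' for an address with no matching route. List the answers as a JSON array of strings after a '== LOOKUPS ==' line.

Apply in order:
  + 217.16.64.0/20 (H1) depth=20
  + 7.70.35.0/24 (H2) depth=24
  + 0.0.0.0/0 (H4) depth=0
  del 217.16.64.0/20 (clear depth 20)
  + 217.0.0.0/11 (H4) depth=11
  del 0.0.0.0/0 (clear depth 0)
  Q 7.70.35.5: descend 000001110100011000100011 ; hops seen [H2] ; pick H2
  del 217.0.0.0/11 (clear depth 11)
  + 217.16.70.181/32 (H3) depth=32
  + 217.16.70.176/28 (H5) depth=28
  + 7.70.0.0/16 (H1) depth=16
  Q 7.70.35.0: descend 000001110100011000100011 ; hops seen [H1,H2] ; pick H2
  Q 7.70.35.2: descend 000001110100011000100011 ; hops seen [H1,H2] ; pick H2
  + 7.64.0.0/12 (H5) depth=12
  + 217.16.0.0/15 (H3) depth=15
  + 217.16.0.0/16 (H5) depth=16
  del 217.16.70.181/32 (clear depth 32)
  + 7.70.35.172/30 (H1) depth=30
  + 0.0.0.0/0 (H1) depth=0
  + 217.16.64.0/20 (H3) depth=20
  del 217.16.70.176/28 (clear depth 28)
  Q 7.70.35.76: descend 000001110100011000100011 ; hops seen [H1,H5,H1,H2] ; pick H2
  + 217.0.0.0/8 (H0) depth=8
  Q 7.70.35.111: descend 000001110100011000100011 ; hops seen [H1,H5,H1,H2] ; pick H2
  Q 7.70.35.172: descend 000001110100011000100011101011 ; hops seen [H1,H5,H1,H2,H1] ; pick H1
  Q 7.64.118.25: descend 0000011101000 ; hops seen [H1,H5] ; pick H5
  + 7.70.35.174/32 (H0) depth=32
  + 7.70.35.174/32 (H1) depth=32
  + 7.70.35.174/32 (H1) depth=32
  + 7.70.35.0/24 (H3) depth=24
  + 7.70.0.0/15 (H4) depth=15
  + 217.16.64.0/20 (H1) depth=20
  Q 204.58.99.112: descend 110 ; hops seen [H1] ; pick H1
  Q 7.70.238.203: descend 0000011101000110 ; hops seen [H1,H5,H4,H1] ; pick H1
  Q 217.16.64.7: descend 110110010001000001000 ; hops seen [H1,H0,H3,H5,H1] ; pick H1
  Q 7.70.35.174: descend 00000111010001100010001110101110 ; hops seen [H1,H5,H4,H1,H3,H1,H1] ; pick H1

== LOOKUPS ==
["H2","H2","H2","H2","H2","H1","H5","H1","H1","H1","H1"]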